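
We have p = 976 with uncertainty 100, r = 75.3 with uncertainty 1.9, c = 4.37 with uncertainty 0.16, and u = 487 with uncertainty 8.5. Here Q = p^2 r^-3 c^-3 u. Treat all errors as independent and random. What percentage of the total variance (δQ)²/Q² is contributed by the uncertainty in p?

69.9%

(δQ/Q)² = (2·δp/p)² + (-3·δr/r)² + (-3·δc/c)² + (1·δu/u)²
  p term: (2×0.102)² = 0.0420
  r term: (-3×0.0252)² = 0.00573
  c term: (-3×0.0366)² = 0.0121
  u term: (1×0.0175)² = 0.000305
Total = 0.0601. Share from p = 0.0420/0.0601 = 0.699.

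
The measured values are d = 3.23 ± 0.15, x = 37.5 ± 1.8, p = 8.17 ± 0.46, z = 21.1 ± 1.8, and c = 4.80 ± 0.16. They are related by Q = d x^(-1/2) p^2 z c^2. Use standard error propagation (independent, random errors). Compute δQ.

2820

Each factor contributes (exponent × relative error)² to (δQ/Q)²:
  (1·δd/d)² = (1×0.0464)² = 0.00216;  (−½·δx/x)² = (-0.5×0.0480)² = 0.000576;  (2·δp/p)² = (2×0.0563)² = 0.0127;  (1·δz/z)² = (1×0.0853)² = 0.00728;  (2·δc/c)² = (2×0.0333)² = 0.00444
δQ/Q = √(0.0271) = 0.165
Q = 17100, so δQ = 0.165 × 17100 = 2820.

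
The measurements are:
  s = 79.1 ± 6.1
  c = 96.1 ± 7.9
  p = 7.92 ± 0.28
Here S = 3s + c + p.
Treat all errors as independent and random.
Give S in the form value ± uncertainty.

341 ± 19.9

Absolute uncertainties add in quadrature for a linear combination:
  (3·δs)² = 335;  (δc)² = 62.4;  (δp)² = 0.0784
δS = √(397) = 19.9
S = 341.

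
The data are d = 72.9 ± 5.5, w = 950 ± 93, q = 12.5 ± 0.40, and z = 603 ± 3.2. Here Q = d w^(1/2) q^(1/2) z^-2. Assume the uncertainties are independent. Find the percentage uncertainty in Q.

Since Q is a product/quotient, work with relative uncertainties:
  (1·δd/d)² = (1×0.0754)² = 0.00569;  (½·δw/w)² = (0.5×0.0979)² = 0.00240;  (½·δq/q)² = (0.5×0.0320)² = 0.000256;  (-2·δz/z)² = (-2×0.00531)² = 0.000113
δQ/Q = √(0.00846) = 0.0920

9.20%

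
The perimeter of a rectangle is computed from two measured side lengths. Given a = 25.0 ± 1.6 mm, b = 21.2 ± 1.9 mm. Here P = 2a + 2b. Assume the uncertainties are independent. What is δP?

4.97 mm

For a sum/difference, combine absolute errors in quadrature:
  (2·δa)² = 10.2;  (2·δb)² = 14.4
δP = √(24.7) = 4.97 mm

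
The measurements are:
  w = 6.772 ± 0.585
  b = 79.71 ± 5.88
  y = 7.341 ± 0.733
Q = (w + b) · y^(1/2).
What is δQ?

19.8

Let u = w + b = 86.48. δu = √(δw² + δb²) = √(0.342 + 34.6) = 5.91, so δu/u = 0.0683.
Q is then a monomial in u, y:
δQ/Q = √((δu/u)² + (½·δy/y)²) = √(0.00467 + 0.00249) = 0.0846
Q = 234.3, so δQ = 0.0846 × 234.3 = 19.8.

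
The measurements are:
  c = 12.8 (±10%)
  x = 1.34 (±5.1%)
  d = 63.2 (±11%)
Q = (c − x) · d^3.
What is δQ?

Let u = c − x = 11.5. δu = √(δc² + δx²) = √(1.64 + 0.00467) = 1.28, so δu/u = 0.112.
Q is then a monomial in u, d:
δQ/Q = √((δu/u)² + (3·δd/d)²) = √(0.0125 + 0.109) = 0.348
Q = 2.89e+06, so δQ = 0.348 × 2.89e+06 = 1.01e+06.

1.01e+06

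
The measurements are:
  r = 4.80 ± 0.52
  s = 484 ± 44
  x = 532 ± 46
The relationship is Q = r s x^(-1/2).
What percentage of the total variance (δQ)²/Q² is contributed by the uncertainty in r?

53.7%

(δQ/Q)² = (1·δr/r)² + (1·δs/s)² + (−½·δx/x)²
  r term: (1×0.108)² = 0.0117
  s term: (1×0.0909)² = 0.00826
  x term: (-0.5×0.0865)² = 0.00187
Total = 0.0219. Share from r = 0.0117/0.0219 = 0.537.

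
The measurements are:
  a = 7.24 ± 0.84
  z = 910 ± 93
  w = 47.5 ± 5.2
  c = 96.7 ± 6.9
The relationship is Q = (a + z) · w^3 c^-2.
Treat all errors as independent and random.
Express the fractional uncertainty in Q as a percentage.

Let u = a + z = 917. δu = √(δa² + δz²) = √(0.706 + 8650) = 93.0, so δu/u = 0.101.
Q is then a monomial in u, w, c:
δQ/Q = √((δu/u)² + (3·δw/w)² + (-2·δc/c)²) = √(0.0103 + 0.108 + 0.0204) = 0.372

37.2%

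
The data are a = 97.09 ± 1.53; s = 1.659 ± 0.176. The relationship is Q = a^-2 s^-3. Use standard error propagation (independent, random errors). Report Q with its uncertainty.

(2.323 ± 0.743) × 10^-5

Since Q is a product/quotient, work with relative uncertainties:
  (-2·δa/a)² = (-2×0.0158)² = 0.000993;  (-3·δs/s)² = (-3×0.106)² = 0.101
δQ/Q = √(0.102) = 0.320
Q = 2.323e-05, so δQ = 0.320 × 2.323e-05 = 7.43e-06.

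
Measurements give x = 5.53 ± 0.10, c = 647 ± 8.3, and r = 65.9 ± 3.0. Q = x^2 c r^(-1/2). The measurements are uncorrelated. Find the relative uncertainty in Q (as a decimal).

0.0446

For a monomial Q ∝ x^2, c, r^(-1/2), fractional errors add in quadrature:
  (2·δx/x)² = (2×0.0181)² = 0.00131;  (1·δc/c)² = (1×0.0128)² = 0.000165;  (−½·δr/r)² = (-0.5×0.0455)² = 0.000518
δQ/Q = √(0.00199) = 0.0446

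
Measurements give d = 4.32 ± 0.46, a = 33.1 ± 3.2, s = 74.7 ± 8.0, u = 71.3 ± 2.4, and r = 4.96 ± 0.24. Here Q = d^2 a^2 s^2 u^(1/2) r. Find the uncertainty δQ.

Products/powers → add relative errors in quadrature, weighted by exponent:
  (2·δd/d)² = (2×0.106)² = 0.0454;  (2·δa/a)² = (2×0.0967)² = 0.0374;  (2·δs/s)² = (2×0.107)² = 0.0459;  (½·δu/u)² = (0.5×0.0337)² = 0.000283;  (1·δr/r)² = (1×0.0484)² = 0.00234
δQ/Q = √(0.131) = 0.362
Q = 4.78e+09, so δQ = 0.362 × 4.78e+09 = 1.73e+09.

1.73e+09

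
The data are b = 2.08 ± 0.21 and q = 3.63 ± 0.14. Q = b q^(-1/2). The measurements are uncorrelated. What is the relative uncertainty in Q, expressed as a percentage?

10.3%

Q is a product of powers, so relative uncertainties combine in quadrature:
  (1·δb/b)² = (1×0.101)² = 0.0102;  (−½·δq/q)² = (-0.5×0.0386)² = 0.000372
δQ/Q = √(0.0106) = 0.103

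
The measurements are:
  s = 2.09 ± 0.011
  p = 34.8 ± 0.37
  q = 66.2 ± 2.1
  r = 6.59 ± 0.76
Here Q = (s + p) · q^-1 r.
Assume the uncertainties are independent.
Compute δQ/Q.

0.120

Let u = s + p = 36.9. δu = √(δs² + δp²) = √(0.000121 + 0.137) = 0.370, so δu/u = 0.0100.
Q is then a monomial in u, q, r:
δQ/Q = √((δu/u)² + (-1·δq/q)² + (1·δr/r)²) = √(0.000101 + 0.00101 + 0.0133) = 0.120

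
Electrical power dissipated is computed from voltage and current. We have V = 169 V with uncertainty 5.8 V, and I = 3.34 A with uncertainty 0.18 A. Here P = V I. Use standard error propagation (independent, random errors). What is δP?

36.1 W

P is a product of powers, so relative uncertainties combine in quadrature:
  (1·δV/V)² = (1×0.0343)² = 0.00118;  (1·δI/I)² = (1×0.0539)² = 0.00290
δP/P = √(0.00408) = 0.0639
P = 564 W, so δP = 0.0639 × 564 = 36.1 W.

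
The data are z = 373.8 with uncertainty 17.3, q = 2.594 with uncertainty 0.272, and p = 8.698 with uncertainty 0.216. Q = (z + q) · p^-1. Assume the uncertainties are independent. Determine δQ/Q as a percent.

5.22%

Let u = z + q = 376.4. δu = √(δz² + δq²) = √(299 + 0.0740) = 17.3, so δu/u = 0.0460.
Q is then a monomial in u, p:
δQ/Q = √((δu/u)² + (-1·δp/p)²) = √(0.00211 + 0.000617) = 0.0522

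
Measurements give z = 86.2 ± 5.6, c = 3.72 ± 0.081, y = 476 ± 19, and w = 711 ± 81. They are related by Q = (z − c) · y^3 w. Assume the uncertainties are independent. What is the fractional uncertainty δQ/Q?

Let u = z − c = 82.5. δu = √(δz² + δc²) = √(31.4 + 0.00656) = 5.60, so δu/u = 0.0679.
Q is then a monomial in u, y, w:
δQ/Q = √((δu/u)² + (3·δy/y)² + (1·δw/w)²) = √(0.00461 + 0.0143 + 0.0130) = 0.179

0.179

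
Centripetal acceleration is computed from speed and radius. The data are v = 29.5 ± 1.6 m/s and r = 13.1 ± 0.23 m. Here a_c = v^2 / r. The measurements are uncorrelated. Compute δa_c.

7.30 m/s^2

a_c is a product of powers, so relative uncertainties combine in quadrature:
  (2·δv/v)² = (2×0.0542)² = 0.0118;  (-1·δr/r)² = (-1×0.0176)² = 0.000308
δa_c/a_c = √(0.0121) = 0.110
a_c = 66.4 m/s^2, so δa_c = 0.110 × 66.4 = 7.30 m/s^2.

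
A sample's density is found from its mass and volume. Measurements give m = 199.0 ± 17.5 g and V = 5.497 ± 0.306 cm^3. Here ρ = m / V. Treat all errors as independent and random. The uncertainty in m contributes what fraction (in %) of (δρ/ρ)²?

(δρ/ρ)² = (1·δm/m)² + (-1·δV/V)²
  m term: (1×0.0879)² = 0.00773
  V term: (-1×0.0557)² = 0.00310
Total = 0.0108. Share from m = 0.00773/0.0108 = 0.714.

71.4%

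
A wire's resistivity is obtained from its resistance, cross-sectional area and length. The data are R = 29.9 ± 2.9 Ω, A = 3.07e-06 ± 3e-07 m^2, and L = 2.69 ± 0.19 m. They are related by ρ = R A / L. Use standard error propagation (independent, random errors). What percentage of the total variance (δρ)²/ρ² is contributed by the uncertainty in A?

(δρ/ρ)² = (1·δR/R)² + (1·δA/A)² + (-1·δL/L)²
  R term: (1×0.0970)² = 0.00941
  A term: (1×0.0977)² = 0.00955
  L term: (-1×0.0706)² = 0.00499
Total = 0.0239. Share from A = 0.00955/0.0239 = 0.399.

39.9%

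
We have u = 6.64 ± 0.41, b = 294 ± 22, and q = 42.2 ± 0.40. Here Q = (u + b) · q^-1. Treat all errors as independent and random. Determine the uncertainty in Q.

Let w = u + b = 301. δw = √(δu² + δb²) = √(0.168 + 484) = 22.0, so δw/w = 0.0732.
Q is then a monomial in w, q:
δQ/Q = √((δw/w)² + (-1·δq/q)²) = √(0.00536 + 8.98e-05) = 0.0738
Q = 7.12, so δQ = 0.0738 × 7.12 = 0.526.

0.526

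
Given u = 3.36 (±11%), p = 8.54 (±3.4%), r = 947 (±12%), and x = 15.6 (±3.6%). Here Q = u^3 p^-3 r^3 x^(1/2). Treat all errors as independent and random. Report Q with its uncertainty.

Relative error in a monomial: (δQ/Q)² = Σ (nᵢ · δxᵢ/xᵢ)².
  (3·δu/u)² = (3×0.110)² = 0.109;  (-3·δp/p)² = (-3×0.0340)² = 0.0104;  (3·δr/r)² = (3×0.120)² = 0.130;  (½·δx/x)² = (0.5×0.0360)² = 0.000324
δQ/Q = √(0.249) = 0.499
Q = 2.04e+08, so δQ = 0.499 × 2.04e+08 = 1.02e+08.

(2.04 ± 1.02) × 10^8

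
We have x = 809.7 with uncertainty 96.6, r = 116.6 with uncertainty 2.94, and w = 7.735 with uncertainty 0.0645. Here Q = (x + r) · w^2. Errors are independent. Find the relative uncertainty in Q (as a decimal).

Let u = x + r = 926.3. δu = √(δx² + δr²) = √(9330 + 8.64) = 96.6, so δu/u = 0.104.
Q is then a monomial in u, w:
δQ/Q = √((δu/u)² + (2·δw/w)²) = √(0.0109 + 0.000278) = 0.106

0.106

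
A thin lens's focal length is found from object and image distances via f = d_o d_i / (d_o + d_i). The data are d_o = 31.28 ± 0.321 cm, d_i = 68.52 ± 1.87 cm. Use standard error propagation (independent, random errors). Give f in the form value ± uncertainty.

21.48 ± 0.238 cm

∂f/∂d_o = (d_i/(d_o+d_i))² = 0.471;  ∂f/∂d_i = (d_o/(d_o+d_i))² = 0.0982
δf = √((∂f/∂d_o · δd_o)² + (∂f/∂d_i · δd_i)²) = √(0.0229 + 0.0337) = 0.238 cm
f = 21.48 cm.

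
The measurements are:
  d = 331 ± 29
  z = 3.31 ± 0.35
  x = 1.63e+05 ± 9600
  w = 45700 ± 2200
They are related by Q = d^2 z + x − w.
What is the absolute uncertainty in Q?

Let p = d^2·z = 3.63e+05. δp/p = √((2·δd/d)² + (1·δz/z)²) = √(0.0307 + 0.0112) = 0.205, so δp = 74200.
Q = p + x − w: δQ = √(δp² + δx² + δw²) = √(5.51e+09 + 9.22e+07 + 4.84e+06) = 74900

74900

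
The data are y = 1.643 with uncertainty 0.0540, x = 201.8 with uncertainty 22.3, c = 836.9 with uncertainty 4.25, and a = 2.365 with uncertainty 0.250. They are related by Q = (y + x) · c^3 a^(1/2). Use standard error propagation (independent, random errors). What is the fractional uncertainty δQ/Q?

Let u = y + x = 203.4. δu = √(δy² + δx²) = √(0.00292 + 497) = 22.3, so δu/u = 0.110.
Q is then a monomial in u, c, a:
δQ/Q = √((δu/u)² + (3·δc/c)² + (½·δa/a)²) = √(0.0120 + 0.000232 + 0.00279) = 0.123

0.123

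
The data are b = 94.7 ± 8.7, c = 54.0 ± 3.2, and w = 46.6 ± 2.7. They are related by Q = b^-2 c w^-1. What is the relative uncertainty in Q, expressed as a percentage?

Relative error in a monomial: (δQ/Q)² = Σ (nᵢ · δxᵢ/xᵢ)².
  (-2·δb/b)² = (-2×0.0919)² = 0.0338;  (1·δc/c)² = (1×0.0593)² = 0.00351;  (-1·δw/w)² = (-1×0.0579)² = 0.00336
δQ/Q = √(0.0406) = 0.202

20.2%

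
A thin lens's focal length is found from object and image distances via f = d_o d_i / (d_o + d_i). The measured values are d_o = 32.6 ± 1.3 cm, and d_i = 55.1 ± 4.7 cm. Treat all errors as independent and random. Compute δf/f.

∂f/∂d_o = (d_i/(d_o+d_i))² = 0.395;  ∂f/∂d_i = (d_o/(d_o+d_i))² = 0.138
δf = √((∂f/∂d_o · δd_o)² + (∂f/∂d_i · δd_i)²) = √(0.263 + 0.422) = 0.828 cm
f = 20.5 cm, so δf/f = 0.828/20.5 = 0.0404.

0.0404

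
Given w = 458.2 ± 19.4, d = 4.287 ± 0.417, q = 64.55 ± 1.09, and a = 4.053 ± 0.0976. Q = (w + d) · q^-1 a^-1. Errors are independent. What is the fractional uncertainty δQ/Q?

0.0512

Let u = w + d = 462.5. δu = √(δw² + δd²) = √(376 + 0.174) = 19.4, so δu/u = 0.0420.
Q is then a monomial in u, q, a:
δQ/Q = √((δu/u)² + (-1·δq/q)² + (-1·δa/a)²) = √(0.00176 + 0.000285 + 0.000580) = 0.0512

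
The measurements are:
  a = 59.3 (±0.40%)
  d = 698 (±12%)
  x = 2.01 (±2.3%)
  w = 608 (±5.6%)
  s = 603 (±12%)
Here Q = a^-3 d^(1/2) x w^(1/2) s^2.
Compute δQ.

572

For a monomial Q ∝ a^-3, d^(1/2), x, w^(1/2), s^2, fractional errors add in quadrature:
  (-3·δa/a)² = (-3×0.00400)² = 0.000144;  (½·δd/d)² = (0.5×0.120)² = 0.00360;  (1·δx/x)² = (1×0.0230)² = 0.000529;  (½·δw/w)² = (0.5×0.0560)² = 0.000784;  (2·δs/s)² = (2×0.120)² = 0.0576
δQ/Q = √(0.0627) = 0.250
Q = 2280, so δQ = 0.250 × 2280 = 572.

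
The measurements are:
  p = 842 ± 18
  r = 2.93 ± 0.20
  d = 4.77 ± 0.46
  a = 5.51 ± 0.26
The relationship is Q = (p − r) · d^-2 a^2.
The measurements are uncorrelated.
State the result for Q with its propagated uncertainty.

1120 ± 242

Let u = p − r = 839. δu = √(δp² + δr²) = √(324 + 0.0400) = 18.0, so δu/u = 0.0215.
Q is then a monomial in u, d, a:
δQ/Q = √((δu/u)² + (-2·δd/d)² + (2·δa/a)²) = √(0.000460 + 0.0372 + 0.00891) = 0.216
Q = 1120, so δQ = 0.216 × 1120 = 242.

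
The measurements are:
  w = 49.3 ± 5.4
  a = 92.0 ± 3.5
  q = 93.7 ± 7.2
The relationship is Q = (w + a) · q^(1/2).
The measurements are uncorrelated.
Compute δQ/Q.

Let u = w + a = 141. δu = √(δw² + δa²) = √(29.2 + 12.2) = 6.44, so δu/u = 0.0455.
Q is then a monomial in u, q:
δQ/Q = √((δu/u)² + (½·δq/q)²) = √(0.00207 + 0.00148) = 0.0596

0.0596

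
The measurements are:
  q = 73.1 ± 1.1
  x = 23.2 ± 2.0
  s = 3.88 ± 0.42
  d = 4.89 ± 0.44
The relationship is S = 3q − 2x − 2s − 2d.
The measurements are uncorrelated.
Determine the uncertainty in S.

For a sum/difference, combine absolute errors in quadrature:
  (3·δq)² = 10.9;  (2·δx)² = 16.0;  (2·δs)² = 0.706;  (2·δd)² = 0.774
δS = √(28.4) = 5.33

5.33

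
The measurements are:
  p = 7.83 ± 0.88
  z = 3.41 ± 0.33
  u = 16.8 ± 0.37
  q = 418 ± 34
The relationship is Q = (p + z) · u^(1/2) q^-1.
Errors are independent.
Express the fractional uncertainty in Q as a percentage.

Let w = p + z = 11.2. δw = √(δp² + δz²) = √(0.774 + 0.109) = 0.940, so δw/w = 0.0836.
Q is then a monomial in w, u, q:
δQ/Q = √((δw/w)² + (½·δu/u)² + (-1·δq/q)²) = √(0.00699 + 0.000121 + 0.00662) = 0.117

11.7%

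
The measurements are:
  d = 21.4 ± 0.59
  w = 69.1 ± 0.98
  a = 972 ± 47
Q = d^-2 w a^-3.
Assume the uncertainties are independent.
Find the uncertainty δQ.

2.56e-11

For a monomial Q ∝ d^-2, w, a^-3, fractional errors add in quadrature:
  (-2·δd/d)² = (-2×0.0276)² = 0.00304;  (1·δw/w)² = (1×0.0142)² = 0.000201;  (-3·δa/a)² = (-3×0.0484)² = 0.0210
δQ/Q = √(0.0243) = 0.156
Q = 1.64e-10, so δQ = 0.156 × 1.64e-10 = 2.56e-11.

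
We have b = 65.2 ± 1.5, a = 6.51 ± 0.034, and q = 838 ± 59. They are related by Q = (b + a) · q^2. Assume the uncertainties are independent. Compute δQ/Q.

Let u = b + a = 71.7. δu = √(δb² + δa²) = √(2.25 + 0.00116) = 1.50, so δu/u = 0.0209.
Q is then a monomial in u, q:
δQ/Q = √((δu/u)² + (2·δq/q)²) = √(0.000438 + 0.0198) = 0.142

0.142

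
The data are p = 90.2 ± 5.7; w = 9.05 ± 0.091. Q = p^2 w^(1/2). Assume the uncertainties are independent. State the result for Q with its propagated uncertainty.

Each factor contributes (exponent × relative error)² to (δQ/Q)²:
  (2·δp/p)² = (2×0.0632)² = 0.0160;  (½·δw/w)² = (0.5×0.0101)² = 2.53e-05
δQ/Q = √(0.0160) = 0.126
Q = 24500, so δQ = 0.126 × 24500 = 3100.

24500 ± 3100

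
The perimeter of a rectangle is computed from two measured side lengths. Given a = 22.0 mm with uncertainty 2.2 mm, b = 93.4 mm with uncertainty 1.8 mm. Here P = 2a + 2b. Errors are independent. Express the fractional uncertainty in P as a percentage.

2.46%

P is a linear combination, so absolute uncertainties add in quadrature:
  (2·δa)² = 19.4;  (2·δb)² = 13.0
δP = √(32.3) = 5.69 mm
P = 231 mm, so δP/P = 5.69/231 = 0.0246.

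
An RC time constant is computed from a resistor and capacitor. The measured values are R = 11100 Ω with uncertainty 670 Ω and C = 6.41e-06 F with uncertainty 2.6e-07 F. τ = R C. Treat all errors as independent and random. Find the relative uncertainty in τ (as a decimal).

Relative error in a monomial: (δτ/τ)² = Σ (nᵢ · δxᵢ/xᵢ)².
  (1·δR/R)² = (1×0.0604)² = 0.00364;  (1·δC/C)² = (1×0.0406)² = 0.00165
δτ/τ = √(0.00529) = 0.0727

0.0727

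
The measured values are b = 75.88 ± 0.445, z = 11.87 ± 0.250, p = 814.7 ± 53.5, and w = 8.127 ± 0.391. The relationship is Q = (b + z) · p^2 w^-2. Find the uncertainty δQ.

1.44e+05

Let u = b + z = 87.75. δu = √(δb² + δz²) = √(0.198 + 0.0625) = 0.510, so δu/u = 0.00582.
Q is then a monomial in u, p, w:
δQ/Q = √((δu/u)² + (2·δp/p)² + (-2·δw/w)²) = √(3.38e-05 + 0.0172 + 0.00926) = 0.163
Q = 881800, so δQ = 0.163 × 881800 = 1.44e+05.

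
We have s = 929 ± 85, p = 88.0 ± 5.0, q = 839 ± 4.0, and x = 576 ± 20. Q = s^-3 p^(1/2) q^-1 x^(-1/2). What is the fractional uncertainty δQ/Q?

0.277

For a monomial Q ∝ s^-3, p^(1/2), q^-1, x^(-1/2), fractional errors add in quadrature:
  (-3·δs/s)² = (-3×0.0915)² = 0.0753;  (½·δp/p)² = (0.5×0.0568)² = 0.000807;  (-1·δq/q)² = (-1×0.00477)² = 2.27e-05;  (−½·δx/x)² = (-0.5×0.0347)² = 0.000301
δQ/Q = √(0.0765) = 0.277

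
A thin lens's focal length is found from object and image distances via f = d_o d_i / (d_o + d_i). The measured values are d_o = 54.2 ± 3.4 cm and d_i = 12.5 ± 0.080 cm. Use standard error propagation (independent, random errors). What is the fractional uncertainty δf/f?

∂f/∂d_o = (d_i/(d_o+d_i))² = 0.0351;  ∂f/∂d_i = (d_o/(d_o+d_i))² = 0.660
δf = √((∂f/∂d_o · δd_o)² + (∂f/∂d_i · δd_i)²) = √(0.0143 + 0.00279) = 0.131 cm
f = 10.2 cm, so δf/f = 0.131/10.2 = 0.0129.

0.0129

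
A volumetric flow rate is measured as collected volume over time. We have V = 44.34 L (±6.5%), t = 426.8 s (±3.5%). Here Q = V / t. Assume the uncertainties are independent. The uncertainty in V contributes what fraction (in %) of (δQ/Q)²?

(δQ/Q)² = (1·δV/V)² + (-1·δt/t)²
  V term: (1×0.0650)² = 0.00423
  t term: (-1×0.0350)² = 0.00123
Total = 0.00545. Share from V = 0.00423/0.00545 = 0.775.

77.5%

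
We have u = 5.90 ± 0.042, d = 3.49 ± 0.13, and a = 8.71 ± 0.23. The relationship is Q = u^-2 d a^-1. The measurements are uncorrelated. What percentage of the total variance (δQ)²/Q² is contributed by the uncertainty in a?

30.5%

(δQ/Q)² = (-2·δu/u)² + (1·δd/d)² + (-1·δa/a)²
  u term: (-2×0.00712)² = 0.000203
  d term: (1×0.0372)² = 0.00139
  a term: (-1×0.0264)² = 0.000697
Total = 0.00229. Share from a = 0.000697/0.00229 = 0.305.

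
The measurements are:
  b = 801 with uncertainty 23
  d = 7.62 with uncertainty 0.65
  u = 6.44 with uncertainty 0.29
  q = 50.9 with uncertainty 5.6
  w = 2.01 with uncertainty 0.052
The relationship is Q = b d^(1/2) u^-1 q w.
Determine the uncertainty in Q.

Each factor contributes (exponent × relative error)² to (δQ/Q)²:
  (1·δb/b)² = (1×0.0287)² = 0.000824;  (½·δd/d)² = (0.5×0.0853)² = 0.00182;  (-1·δu/u)² = (-1×0.0450)² = 0.00203;  (1·δq/q)² = (1×0.110)² = 0.0121;  (1·δw/w)² = (1×0.0259)² = 0.000669
δQ/Q = √(0.0174) = 0.132
Q = 35100, so δQ = 0.132 × 35100 = 4640.

4640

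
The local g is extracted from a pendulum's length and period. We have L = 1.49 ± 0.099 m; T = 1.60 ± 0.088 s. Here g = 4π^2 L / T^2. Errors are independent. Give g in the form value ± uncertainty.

Products/powers → add relative errors in quadrature, weighted by exponent:
  (1·δL/L)² = (1×0.0664)² = 0.00441;  (-2·δT/T)² = (-2×0.0550)² = 0.0121
δg/g = √(0.0165) = 0.129
g = 23.0 m/s^2, so δg = 0.129 × 23.0 = 2.95 m/s^2.

23.0 ± 2.95 m/s^2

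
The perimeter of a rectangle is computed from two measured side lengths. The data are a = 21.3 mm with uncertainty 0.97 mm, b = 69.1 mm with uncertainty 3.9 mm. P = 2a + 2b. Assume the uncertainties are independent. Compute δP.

P is a linear combination, so absolute uncertainties add in quadrature:
  (2·δa)² = 3.76;  (2·δb)² = 60.8
δP = √(64.6) = 8.04 mm

8.04 mm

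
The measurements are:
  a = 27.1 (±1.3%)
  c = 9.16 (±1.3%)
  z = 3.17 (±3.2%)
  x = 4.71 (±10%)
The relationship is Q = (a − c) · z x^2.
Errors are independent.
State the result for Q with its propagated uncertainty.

1260 ± 257

Let u = a − c = 17.9. δu = √(δa² + δc²) = √(0.124 + 0.0142) = 0.372, so δu/u = 0.0207.
Q is then a monomial in u, z, x:
δQ/Q = √((δu/u)² + (1·δz/z)² + (2·δx/x)²) = √(0.000430 + 0.00102 + 0.0400) = 0.204
Q = 1260, so δQ = 0.204 × 1260 = 257.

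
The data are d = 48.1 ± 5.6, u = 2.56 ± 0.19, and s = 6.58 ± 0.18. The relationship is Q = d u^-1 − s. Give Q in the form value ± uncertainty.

12.2 ± 2.60

Let p = d·u^-1 = 18.8. δp/p = √((1·δd/d)² + (-1·δu/u)²) = √(0.0136 + 0.00551) = 0.138, so δp = 2.59.
Q = p − s: δQ = √(δp² + δs²) = √(6.73 + 0.0324) = 2.60
Q = 12.2.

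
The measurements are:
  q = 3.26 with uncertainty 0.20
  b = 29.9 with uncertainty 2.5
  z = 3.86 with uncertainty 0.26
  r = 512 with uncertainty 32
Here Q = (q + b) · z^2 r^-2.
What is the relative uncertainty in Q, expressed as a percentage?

Let u = q + b = 33.2. δu = √(δq² + δb²) = √(0.0400 + 6.25) = 2.51, so δu/u = 0.0756.
Q is then a monomial in u, z, r:
δQ/Q = √((δu/u)² + (2·δz/z)² + (-2·δr/r)²) = √(0.00572 + 0.0181 + 0.0156) = 0.199

19.9%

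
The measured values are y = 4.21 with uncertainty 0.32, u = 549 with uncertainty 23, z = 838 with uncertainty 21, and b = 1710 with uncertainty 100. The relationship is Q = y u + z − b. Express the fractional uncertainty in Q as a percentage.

Let p = y·u = 2310. δp/p = √((1·δy/y)² + (1·δu/u)²) = √(0.00578 + 0.00176) = 0.0868, so δp = 201.
Q = p + z − b: δQ = √(δp² + δz² + δb²) = √(40200 + 441 + 10000) = 225
Q = 1440, so δQ/Q = 225/1440 = 0.156.

15.6%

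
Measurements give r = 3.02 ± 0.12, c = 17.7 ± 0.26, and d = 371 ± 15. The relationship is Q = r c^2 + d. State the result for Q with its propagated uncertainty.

1320 ± 49.1

Let p = r·c^2 = 946. δp/p = √((1·δr/r)² + (2·δc/c)²) = √(0.00158 + 0.000863) = 0.0494, so δp = 46.8.
Q = p + d: δQ = √(δp² + δd²) = √(2190 + 225) = 49.1
Q = 1320.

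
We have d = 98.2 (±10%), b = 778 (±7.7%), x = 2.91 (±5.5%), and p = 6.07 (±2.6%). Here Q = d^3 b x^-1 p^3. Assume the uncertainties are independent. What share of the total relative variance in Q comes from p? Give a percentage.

5.79%

(δQ/Q)² = (3·δd/d)² + (1·δb/b)² + (-1·δx/x)² + (3·δp/p)²
  d term: (3×0.100)² = 0.0900
  b term: (1×0.0770)² = 0.00593
  x term: (-1×0.0550)² = 0.00302
  p term: (3×0.0260)² = 0.00608
Total = 0.105. Share from p = 0.00608/0.105 = 0.0579.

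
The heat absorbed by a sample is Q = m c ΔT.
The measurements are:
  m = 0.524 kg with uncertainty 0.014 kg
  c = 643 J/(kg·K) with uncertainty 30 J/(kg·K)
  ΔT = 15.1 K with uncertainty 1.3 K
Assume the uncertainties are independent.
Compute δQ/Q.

0.102

For a monomial Q ∝ m, c, ΔT, fractional errors add in quadrature:
  (1·δm/m)² = (1×0.0267)² = 0.000714;  (1·δc/c)² = (1×0.0467)² = 0.00218;  (1·δΔT/ΔT)² = (1×0.0861)² = 0.00741
δQ/Q = √(0.0103) = 0.102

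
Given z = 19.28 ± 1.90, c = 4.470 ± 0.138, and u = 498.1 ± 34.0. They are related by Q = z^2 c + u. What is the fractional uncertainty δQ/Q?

Let p = z^2·c = 1662. δp/p = √((2·δz/z)² + (1·δc/c)²) = √(0.0388 + 0.000953) = 0.199, so δp = 331.
Q = p + u: δQ = √(δp² + δu²) = √(1.1e+05 + 1160) = 333
Q = 2160, so δQ/Q = 333/2160 = 0.154.

0.154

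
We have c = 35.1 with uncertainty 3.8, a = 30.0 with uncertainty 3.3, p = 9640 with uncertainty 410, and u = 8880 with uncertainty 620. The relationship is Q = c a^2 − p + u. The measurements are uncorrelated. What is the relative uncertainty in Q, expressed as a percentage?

Let w = c·a^2 = 31600. δw/w = √((1·δc/c)² + (2·δa/a)²) = √(0.0117 + 0.0484) = 0.245, so δw = 7750.
Q = w − p + u: δQ = √(δw² + δp² + δu²) = √(6e+07 + 1.68e+05 + 3.84e+05) = 7780
Q = 30800, so δQ/Q = 7780/30800 = 0.252.

25.2%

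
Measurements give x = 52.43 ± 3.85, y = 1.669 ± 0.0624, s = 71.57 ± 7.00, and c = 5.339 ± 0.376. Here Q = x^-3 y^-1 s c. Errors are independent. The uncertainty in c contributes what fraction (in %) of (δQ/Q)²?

(δQ/Q)² = (-3·δx/x)² + (-1·δy/y)² + (1·δs/s)² + (1·δc/c)²
  x term: (-3×0.0734)² = 0.0485
  y term: (-1×0.0374)² = 0.00140
  s term: (1×0.0978)² = 0.00957
  c term: (1×0.0704)² = 0.00496
Total = 0.0645. Share from c = 0.00496/0.0645 = 0.0770.

7.70%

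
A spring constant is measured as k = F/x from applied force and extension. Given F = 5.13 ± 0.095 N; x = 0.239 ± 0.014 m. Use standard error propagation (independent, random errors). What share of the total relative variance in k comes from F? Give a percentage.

9.09%

(δk/k)² = (1·δF/F)² + (-1·δx/x)²
  F term: (1×0.0185)² = 0.000343
  x term: (-1×0.0586)² = 0.00343
Total = 0.00377. Share from F = 0.000343/0.00377 = 0.0909.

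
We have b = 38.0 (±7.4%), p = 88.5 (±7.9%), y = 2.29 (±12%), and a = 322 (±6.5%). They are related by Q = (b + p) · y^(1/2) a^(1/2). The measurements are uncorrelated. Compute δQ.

Let u = b + p = 126. δu = √(δb² + δp²) = √(7.91 + 48.9) = 7.54, so δu/u = 0.0596.
Q is then a monomial in u, y, a:
δQ/Q = √((δu/u)² + (½·δy/y)² + (½·δa/a)²) = √(0.00355 + 0.00360 + 0.00106) = 0.0906
Q = 3440, so δQ = 0.0906 × 3440 = 311.

311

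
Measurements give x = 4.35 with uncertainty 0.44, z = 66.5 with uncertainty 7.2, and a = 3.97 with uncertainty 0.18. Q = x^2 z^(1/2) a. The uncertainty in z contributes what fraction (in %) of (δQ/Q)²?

(δQ/Q)² = (2·δx/x)² + (½·δz/z)² + (1·δa/a)²
  x term: (2×0.101)² = 0.0409
  z term: (0.5×0.108)² = 0.00293
  a term: (1×0.0453)² = 0.00206
Total = 0.0459. Share from z = 0.00293/0.0459 = 0.0638.

6.38%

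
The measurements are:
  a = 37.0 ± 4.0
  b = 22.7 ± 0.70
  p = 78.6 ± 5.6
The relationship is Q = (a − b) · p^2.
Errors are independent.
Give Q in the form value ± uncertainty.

Let u = a − b = 14.3. δu = √(δa² + δb²) = √(16.0 + 0.490) = 4.06, so δu/u = 0.284.
Q is then a monomial in u, p:
δQ/Q = √((δu/u)² + (2·δp/p)²) = √(0.0806 + 0.0203) = 0.318
Q = 88300, so δQ = 0.318 × 88300 = 28100.

88300 ± 28100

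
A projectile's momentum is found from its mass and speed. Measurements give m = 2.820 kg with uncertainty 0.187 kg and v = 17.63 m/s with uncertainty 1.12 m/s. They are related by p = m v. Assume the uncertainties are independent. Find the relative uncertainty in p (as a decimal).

Products/powers → add relative errors in quadrature, weighted by exponent:
  (1·δm/m)² = (1×0.0663)² = 0.00440;  (1·δv/v)² = (1×0.0635)² = 0.00404
δp/p = √(0.00843) = 0.0918

0.0918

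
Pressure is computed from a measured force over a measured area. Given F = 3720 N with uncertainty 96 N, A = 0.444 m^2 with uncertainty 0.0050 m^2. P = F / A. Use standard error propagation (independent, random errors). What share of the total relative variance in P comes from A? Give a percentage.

(δP/P)² = (1·δF/F)² + (-1·δA/A)²
  F term: (1×0.0258)² = 0.000666
  A term: (-1×0.0113)² = 0.000127
Total = 0.000793. Share from A = 0.000127/0.000793 = 0.160.

16.0%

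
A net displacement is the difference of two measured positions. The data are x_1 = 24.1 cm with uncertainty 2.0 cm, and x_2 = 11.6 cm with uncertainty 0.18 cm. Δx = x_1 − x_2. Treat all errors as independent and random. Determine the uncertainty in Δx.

Each term contributes (cᵢ δxᵢ)² to (δΔx)²:
  (δx_1)² = 4.00;  (δx_2)² = 0.0324
δΔx = √(4.03) = 2.01 cm

2.01 cm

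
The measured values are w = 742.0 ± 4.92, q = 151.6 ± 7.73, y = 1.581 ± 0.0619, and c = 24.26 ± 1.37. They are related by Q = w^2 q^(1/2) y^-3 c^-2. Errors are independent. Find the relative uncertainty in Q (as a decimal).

Relative error in a monomial: (δQ/Q)² = Σ (nᵢ · δxᵢ/xᵢ)².
  (2·δw/w)² = (2×0.00663)² = 0.000176;  (½·δq/q)² = (0.5×0.0510)² = 0.000650;  (-3·δy/y)² = (-3×0.0392)² = 0.0138;  (-2·δc/c)² = (-2×0.0565)² = 0.0128
δQ/Q = √(0.0274) = 0.165

0.165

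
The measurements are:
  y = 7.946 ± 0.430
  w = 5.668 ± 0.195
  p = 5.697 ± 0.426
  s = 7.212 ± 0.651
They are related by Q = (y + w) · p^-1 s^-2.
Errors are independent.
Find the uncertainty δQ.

0.00912

Let u = y + w = 13.61. δu = √(δy² + δw²) = √(0.185 + 0.0380) = 0.472, so δu/u = 0.0347.
Q is then a monomial in u, p, s:
δQ/Q = √((δu/u)² + (-1·δp/p)² + (-2·δs/s)²) = √(0.00120 + 0.00559 + 0.0326) = 0.198
Q = 0.04594, so δQ = 0.198 × 0.04594 = 0.00912.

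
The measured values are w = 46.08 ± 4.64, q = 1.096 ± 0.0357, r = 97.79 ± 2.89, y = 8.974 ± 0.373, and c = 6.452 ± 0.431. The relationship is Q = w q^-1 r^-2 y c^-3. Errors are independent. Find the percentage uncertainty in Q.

23.8%

Products/powers → add relative errors in quadrature, weighted by exponent:
  (1·δw/w)² = (1×0.101)² = 0.0101;  (-1·δq/q)² = (-1×0.0326)² = 0.00106;  (-2·δr/r)² = (-2×0.0296)² = 0.00349;  (1·δy/y)² = (1×0.0416)² = 0.00173;  (-3·δc/c)² = (-3×0.0668)² = 0.0402
δQ/Q = √(0.0566) = 0.238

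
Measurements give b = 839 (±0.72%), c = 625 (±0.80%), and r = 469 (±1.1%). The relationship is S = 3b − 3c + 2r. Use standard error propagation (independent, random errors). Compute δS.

25.7

For a sum/difference, combine absolute errors in quadrature:
  (3·δb)² = 328;  (3·δc)² = 225;  (2·δr)² = 106
δS = √(660) = 25.7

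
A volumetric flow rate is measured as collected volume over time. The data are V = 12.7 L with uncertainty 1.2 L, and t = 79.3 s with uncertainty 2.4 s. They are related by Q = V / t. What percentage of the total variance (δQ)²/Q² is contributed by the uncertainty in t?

9.30%

(δQ/Q)² = (1·δV/V)² + (-1·δt/t)²
  V term: (1×0.0945)² = 0.00893
  t term: (-1×0.0303)² = 0.000916
Total = 0.00984. Share from t = 0.000916/0.00984 = 0.0930.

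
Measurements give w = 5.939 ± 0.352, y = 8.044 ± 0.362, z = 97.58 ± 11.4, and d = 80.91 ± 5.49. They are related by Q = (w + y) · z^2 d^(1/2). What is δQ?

Let u = w + y = 13.98. δu = √(δw² + δy²) = √(0.124 + 0.131) = 0.505, so δu/u = 0.0361.
Q is then a monomial in u, z, d:
δQ/Q = √((δu/u)² + (2·δz/z)² + (½·δd/d)²) = √(0.00130 + 0.0546 + 0.00115) = 0.239
Q = 1.198e+06, so δQ = 0.239 × 1.198e+06 = 2.86e+05.

2.86e+05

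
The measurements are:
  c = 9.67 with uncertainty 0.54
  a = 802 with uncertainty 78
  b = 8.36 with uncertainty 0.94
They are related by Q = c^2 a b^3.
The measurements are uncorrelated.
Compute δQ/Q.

0.368

For a monomial Q ∝ c^2, a, b^3, fractional errors add in quadrature:
  (2·δc/c)² = (2×0.0558)² = 0.0125;  (1·δa/a)² = (1×0.0973)² = 0.00946;  (3·δb/b)² = (3×0.112)² = 0.114
δQ/Q = √(0.136) = 0.368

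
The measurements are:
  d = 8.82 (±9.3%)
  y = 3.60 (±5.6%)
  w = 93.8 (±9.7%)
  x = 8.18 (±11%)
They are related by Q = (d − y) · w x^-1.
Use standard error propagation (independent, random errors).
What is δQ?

13.1

Let u = d − y = 5.22. δu = √(δd² + δy²) = √(0.673 + 0.0406) = 0.845, so δu/u = 0.162.
Q is then a monomial in u, w, x:
δQ/Q = √((δu/u)² + (1·δw/w)² + (-1·δx/x)²) = √(0.0262 + 0.00941 + 0.0121) = 0.218
Q = 59.9, so δQ = 0.218 × 59.9 = 13.1.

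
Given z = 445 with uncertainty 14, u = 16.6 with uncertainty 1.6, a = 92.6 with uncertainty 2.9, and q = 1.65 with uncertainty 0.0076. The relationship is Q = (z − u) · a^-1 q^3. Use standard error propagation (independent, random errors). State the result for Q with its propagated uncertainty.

Let w = z − u = 428. δw = √(δz² + δu²) = √(196 + 2.56) = 14.1, so δw/w = 0.0329.
Q is then a monomial in w, a, q:
δQ/Q = √((δw/w)² + (-1·δa/a)² + (3·δq/q)²) = √(0.00108 + 0.000981 + 0.000191) = 0.0475
Q = 20.8, so δQ = 0.0475 × 20.8 = 0.987.

20.8 ± 0.987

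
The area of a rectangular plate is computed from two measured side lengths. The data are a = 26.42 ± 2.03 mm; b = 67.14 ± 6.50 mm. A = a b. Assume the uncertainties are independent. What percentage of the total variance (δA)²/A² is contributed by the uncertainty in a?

(δA/A)² = (1·δa/a)² + (1·δb/b)²
  a term: (1×0.0768)² = 0.00590
  b term: (1×0.0968)² = 0.00937
Total = 0.0153. Share from a = 0.00590/0.0153 = 0.386.

38.6%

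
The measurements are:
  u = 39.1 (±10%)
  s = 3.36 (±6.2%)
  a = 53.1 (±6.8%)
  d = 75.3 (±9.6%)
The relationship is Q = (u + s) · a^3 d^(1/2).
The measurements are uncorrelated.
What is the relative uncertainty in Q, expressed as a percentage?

22.9%

Let w = u + s = 42.5. δw = √(δu² + δs²) = √(15.3 + 0.0434) = 3.92, so δw/w = 0.0922.
Q is then a monomial in w, a, d:
δQ/Q = √((δw/w)² + (3·δa/a)² + (½·δd/d)²) = √(0.00850 + 0.0416 + 0.00230) = 0.229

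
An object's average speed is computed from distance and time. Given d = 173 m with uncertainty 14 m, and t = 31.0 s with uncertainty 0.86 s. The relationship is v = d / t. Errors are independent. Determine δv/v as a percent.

8.55%

For a monomial v ∝ d, t^-1, fractional errors add in quadrature:
  (1·δd/d)² = (1×0.0809)² = 0.00655;  (-1·δt/t)² = (-1×0.0277)² = 0.000770
δv/v = √(0.00732) = 0.0855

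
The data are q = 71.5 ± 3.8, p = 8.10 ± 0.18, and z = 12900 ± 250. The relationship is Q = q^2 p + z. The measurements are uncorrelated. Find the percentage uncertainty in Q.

8.29%

Let w = q^2·p = 41400. δw/w = √((2·δq/q)² + (1·δp/p)²) = √(0.0113 + 0.000494) = 0.109, so δw = 4500.
Q = w + z: δQ = √(δw² + δz²) = √(2.02e+07 + 62500) = 4500
Q = 54300, so δQ/Q = 4500/54300 = 0.0829.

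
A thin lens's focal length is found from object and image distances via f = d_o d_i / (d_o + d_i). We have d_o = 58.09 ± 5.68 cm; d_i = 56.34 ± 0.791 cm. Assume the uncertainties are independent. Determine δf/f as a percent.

4.87%

∂f/∂d_o = (d_i/(d_o+d_i))² = 0.242;  ∂f/∂d_i = (d_o/(d_o+d_i))² = 0.258
δf = √((∂f/∂d_o · δd_o)² + (∂f/∂d_i · δd_i)²) = √(1.90 + 0.0416) = 1.39 cm
f = 28.60 cm, so δf/f = 1.39/28.60 = 0.0487.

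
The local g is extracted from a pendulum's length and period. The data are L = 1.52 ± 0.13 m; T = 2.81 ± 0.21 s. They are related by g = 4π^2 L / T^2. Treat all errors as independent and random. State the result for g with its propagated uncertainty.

7.60 ± 1.31 m/s^2

g is a product of powers, so relative uncertainties combine in quadrature:
  (1·δL/L)² = (1×0.0855)² = 0.00731;  (-2·δT/T)² = (-2×0.0747)² = 0.0223
δg/g = √(0.0297) = 0.172
g = 7.60 m/s^2, so δg = 0.172 × 7.60 = 1.31 m/s^2.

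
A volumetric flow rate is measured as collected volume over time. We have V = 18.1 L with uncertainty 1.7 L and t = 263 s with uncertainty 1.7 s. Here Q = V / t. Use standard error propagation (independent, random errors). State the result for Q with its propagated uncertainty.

0.0688 ± 0.00648 L/s

Q is a product of powers, so relative uncertainties combine in quadrature:
  (1·δV/V)² = (1×0.0939)² = 0.00882;  (-1·δt/t)² = (-1×0.00646)² = 4.18e-05
δQ/Q = √(0.00886) = 0.0941
Q = 0.0688 L/s, so δQ = 0.0941 × 0.0688 = 0.00648 L/s.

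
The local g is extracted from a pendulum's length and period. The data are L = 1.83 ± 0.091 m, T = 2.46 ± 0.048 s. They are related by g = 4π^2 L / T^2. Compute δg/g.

0.0632

Relative error in a monomial: (δg/g)² = Σ (nᵢ · δxᵢ/xᵢ)².
  (1·δL/L)² = (1×0.0497)² = 0.00247;  (-2·δT/T)² = (-2×0.0195)² = 0.00152
δg/g = √(0.00400) = 0.0632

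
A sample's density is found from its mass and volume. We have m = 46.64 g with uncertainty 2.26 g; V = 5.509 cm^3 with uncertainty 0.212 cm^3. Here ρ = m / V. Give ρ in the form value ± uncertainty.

Each factor contributes (exponent × relative error)² to (δρ/ρ)²:
  (1·δm/m)² = (1×0.0485)² = 0.00235;  (-1·δV/V)² = (-1×0.0385)² = 0.00148
δρ/ρ = √(0.00383) = 0.0619
ρ = 8.466 g/cm^3, so δρ = 0.0619 × 8.466 = 0.524 g/cm^3.

8.466 ± 0.524 g/cm^3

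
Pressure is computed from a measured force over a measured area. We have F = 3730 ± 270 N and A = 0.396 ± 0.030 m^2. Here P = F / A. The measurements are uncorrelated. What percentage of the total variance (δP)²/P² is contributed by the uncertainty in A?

(δP/P)² = (1·δF/F)² + (-1·δA/A)²
  F term: (1×0.0724)² = 0.00524
  A term: (-1×0.0758)² = 0.00574
Total = 0.0110. Share from A = 0.00574/0.0110 = 0.523.

52.3%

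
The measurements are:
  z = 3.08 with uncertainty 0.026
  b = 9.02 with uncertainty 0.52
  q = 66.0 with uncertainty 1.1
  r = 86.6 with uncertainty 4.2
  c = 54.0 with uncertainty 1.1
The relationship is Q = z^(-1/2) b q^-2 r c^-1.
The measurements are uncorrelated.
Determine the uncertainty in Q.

Products/powers → add relative errors in quadrature, weighted by exponent:
  (−½·δz/z)² = (-0.5×0.00844)² = 1.78e-05;  (1·δb/b)² = (1×0.0576)² = 0.00332;  (-2·δq/q)² = (-2×0.0167)² = 0.00111;  (1·δr/r)² = (1×0.0485)² = 0.00235;  (-1·δc/c)² = (-1×0.0204)² = 0.000415
δQ/Q = √(0.00722) = 0.0850
Q = 0.00189, so δQ = 0.0850 × 0.00189 = 0.000161.

0.000161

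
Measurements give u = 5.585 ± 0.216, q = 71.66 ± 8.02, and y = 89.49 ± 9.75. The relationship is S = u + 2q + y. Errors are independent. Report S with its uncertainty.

For a sum/difference, combine absolute errors in quadrature:
  (δu)² = 0.0467;  (2·δq)² = 257;  (δy)² = 95.1
δS = √(352) = 18.8
S = 238.4.

238.4 ± 18.8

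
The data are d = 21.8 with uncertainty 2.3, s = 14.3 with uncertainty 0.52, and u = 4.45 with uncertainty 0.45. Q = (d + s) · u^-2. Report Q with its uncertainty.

1.82 ± 0.387

Let w = d + s = 36.1. δw = √(δd² + δs²) = √(5.29 + 0.270) = 2.36, so δw/w = 0.0653.
Q is then a monomial in w, u:
δQ/Q = √((δw/w)² + (-2·δu/u)²) = √(0.00427 + 0.0409) = 0.213
Q = 1.82, so δQ = 0.213 × 1.82 = 0.387.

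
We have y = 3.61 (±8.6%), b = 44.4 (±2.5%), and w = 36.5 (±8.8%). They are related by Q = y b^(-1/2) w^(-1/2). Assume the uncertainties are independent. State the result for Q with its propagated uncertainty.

0.0897 ± 0.00873

For a monomial Q ∝ y, b^(-1/2), w^(-1/2), fractional errors add in quadrature:
  (1·δy/y)² = (1×0.0860)² = 0.00740;  (−½·δb/b)² = (-0.5×0.0250)² = 0.000156;  (−½·δw/w)² = (-0.5×0.0880)² = 0.00194
δQ/Q = √(0.00949) = 0.0974
Q = 0.0897, so δQ = 0.0974 × 0.0897 = 0.00873.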